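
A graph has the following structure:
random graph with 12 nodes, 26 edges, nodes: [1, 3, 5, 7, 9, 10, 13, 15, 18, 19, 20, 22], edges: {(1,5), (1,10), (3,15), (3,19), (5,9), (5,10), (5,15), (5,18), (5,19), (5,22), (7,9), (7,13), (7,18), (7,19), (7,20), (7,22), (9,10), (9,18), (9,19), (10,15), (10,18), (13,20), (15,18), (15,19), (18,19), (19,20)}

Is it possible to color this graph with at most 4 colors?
Yes, G is 4-colorable

A valid 4-coloring: color 1: [10, 13, 19, 22]; color 2: [3, 5, 7]; color 3: [1, 18, 20]; color 4: [9, 15].
(χ(G) = 4 ≤ 4.)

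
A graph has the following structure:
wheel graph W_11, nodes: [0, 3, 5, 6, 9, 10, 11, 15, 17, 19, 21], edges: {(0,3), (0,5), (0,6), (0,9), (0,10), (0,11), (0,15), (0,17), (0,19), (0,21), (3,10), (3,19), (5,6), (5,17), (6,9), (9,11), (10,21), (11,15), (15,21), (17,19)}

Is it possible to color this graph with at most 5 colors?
A valid 5-coloring: color 1: [0]; color 2: [5, 9, 10, 15, 19]; color 3: [3, 6, 11, 17, 21].
(χ(G) = 3 ≤ 5.)

Yes, G is 5-colorable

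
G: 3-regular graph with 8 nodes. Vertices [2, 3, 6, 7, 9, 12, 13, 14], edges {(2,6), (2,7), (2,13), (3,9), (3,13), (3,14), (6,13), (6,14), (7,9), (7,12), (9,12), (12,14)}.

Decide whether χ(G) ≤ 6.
Yes, G is 6-colorable

A valid 6-coloring: color 1: [9, 13, 14]; color 2: [3, 6, 7]; color 3: [2, 12].
(χ(G) = 3 ≤ 6.)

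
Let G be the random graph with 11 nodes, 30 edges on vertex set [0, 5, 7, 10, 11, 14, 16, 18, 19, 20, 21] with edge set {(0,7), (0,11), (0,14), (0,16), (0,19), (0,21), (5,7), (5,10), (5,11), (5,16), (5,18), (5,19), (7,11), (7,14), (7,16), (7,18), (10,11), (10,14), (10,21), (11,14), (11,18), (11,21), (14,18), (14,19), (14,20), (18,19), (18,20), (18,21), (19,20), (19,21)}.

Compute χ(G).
Clique number ω(G) = 4 (lower bound: χ ≥ ω).
The clique on [14, 18, 19, 20] has size 4, forcing χ ≥ 4, and the coloring below uses 4 colors, so χ(G) = 4.
A valid 4-coloring: color 1: [11, 16, 20]; color 2: [5, 14, 21]; color 3: [0, 10, 18]; color 4: [7, 19].

χ(G) = 4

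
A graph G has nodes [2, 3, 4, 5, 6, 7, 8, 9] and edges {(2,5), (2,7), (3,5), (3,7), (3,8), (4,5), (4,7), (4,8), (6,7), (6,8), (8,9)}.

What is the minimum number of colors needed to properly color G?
Clique number ω(G) = 2 (lower bound: χ ≥ ω).
The graph is bipartite (no odd cycle), so 2 colors suffice: χ(G) = 2.
A valid 2-coloring: color 1: [5, 7, 8]; color 2: [2, 3, 4, 6, 9].

χ(G) = 2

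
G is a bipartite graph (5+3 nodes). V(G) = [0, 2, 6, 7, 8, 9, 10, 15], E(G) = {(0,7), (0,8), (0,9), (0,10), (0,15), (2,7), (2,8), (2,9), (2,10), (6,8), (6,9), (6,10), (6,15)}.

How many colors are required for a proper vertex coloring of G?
Clique number ω(G) = 2 (lower bound: χ ≥ ω).
The graph is bipartite (no odd cycle), so 2 colors suffice: χ(G) = 2.
A valid 2-coloring: color 1: [0, 2, 6]; color 2: [7, 8, 9, 10, 15].

χ(G) = 2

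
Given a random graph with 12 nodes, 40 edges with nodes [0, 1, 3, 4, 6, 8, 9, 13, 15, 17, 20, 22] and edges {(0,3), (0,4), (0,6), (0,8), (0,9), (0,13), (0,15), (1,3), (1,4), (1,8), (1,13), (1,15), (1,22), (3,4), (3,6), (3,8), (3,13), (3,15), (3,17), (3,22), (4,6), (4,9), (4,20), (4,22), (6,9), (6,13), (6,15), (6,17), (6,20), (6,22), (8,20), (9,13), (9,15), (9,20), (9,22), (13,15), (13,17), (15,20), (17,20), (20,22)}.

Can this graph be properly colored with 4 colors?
The clique on vertices [0, 6, 9, 13, 15] has size 5 > 4, so it alone needs 5 colors.

No, G is not 4-colorable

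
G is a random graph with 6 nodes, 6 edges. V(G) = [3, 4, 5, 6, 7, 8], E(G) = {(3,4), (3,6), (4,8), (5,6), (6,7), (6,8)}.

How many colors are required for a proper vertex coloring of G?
χ(G) = 2

Clique number ω(G) = 2 (lower bound: χ ≥ ω).
The graph is bipartite (no odd cycle), so 2 colors suffice: χ(G) = 2.
A valid 2-coloring: color 1: [4, 6]; color 2: [3, 5, 7, 8].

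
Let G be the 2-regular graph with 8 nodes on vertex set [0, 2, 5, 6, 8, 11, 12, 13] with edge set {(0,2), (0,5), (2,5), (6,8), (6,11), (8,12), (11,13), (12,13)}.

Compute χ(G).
χ(G) = 3

Clique number ω(G) = 3 (lower bound: χ ≥ ω).
The clique on [0, 2, 5] has size 3, forcing χ ≥ 3, and the coloring below uses 3 colors, so χ(G) = 3.
A valid 3-coloring: color 1: [5, 6, 13]; color 2: [0, 11, 12]; color 3: [2, 8].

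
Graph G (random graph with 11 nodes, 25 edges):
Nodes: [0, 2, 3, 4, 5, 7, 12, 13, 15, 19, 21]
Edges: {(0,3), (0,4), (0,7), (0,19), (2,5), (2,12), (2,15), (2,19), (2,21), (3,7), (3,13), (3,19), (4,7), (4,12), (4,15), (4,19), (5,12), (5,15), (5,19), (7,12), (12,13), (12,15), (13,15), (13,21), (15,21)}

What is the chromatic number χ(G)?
Clique number ω(G) = 4 (lower bound: χ ≥ ω).
The clique on [2, 5, 12, 15] has size 4, forcing χ ≥ 4, and the coloring below uses 4 colors, so χ(G) = 4.
A valid 4-coloring: color 1: [12, 19, 21]; color 2: [0, 15]; color 3: [2, 3, 4]; color 4: [5, 7, 13].

χ(G) = 4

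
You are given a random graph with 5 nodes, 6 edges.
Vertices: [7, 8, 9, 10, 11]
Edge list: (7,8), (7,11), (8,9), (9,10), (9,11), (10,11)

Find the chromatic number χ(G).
Clique number ω(G) = 3 (lower bound: χ ≥ ω).
The clique on [9, 10, 11] has size 3, forcing χ ≥ 3, and the coloring below uses 3 colors, so χ(G) = 3.
A valid 3-coloring: color 1: [8, 11]; color 2: [7, 9]; color 3: [10].

χ(G) = 3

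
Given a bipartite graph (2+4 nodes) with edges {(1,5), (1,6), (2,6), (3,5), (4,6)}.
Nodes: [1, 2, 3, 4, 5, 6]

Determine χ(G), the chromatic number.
χ(G) = 2

Clique number ω(G) = 2 (lower bound: χ ≥ ω).
The graph is bipartite (no odd cycle), so 2 colors suffice: χ(G) = 2.
A valid 2-coloring: color 1: [5, 6]; color 2: [1, 2, 3, 4].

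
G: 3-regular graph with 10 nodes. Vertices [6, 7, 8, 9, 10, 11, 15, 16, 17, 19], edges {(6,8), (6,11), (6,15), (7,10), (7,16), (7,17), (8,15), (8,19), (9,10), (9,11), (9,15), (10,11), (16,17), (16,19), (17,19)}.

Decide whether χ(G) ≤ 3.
A valid 3-coloring: color 1: [6, 7, 9, 19]; color 2: [11, 15, 17]; color 3: [8, 10, 16].
(χ(G) = 3 ≤ 3.)

Yes, G is 3-colorable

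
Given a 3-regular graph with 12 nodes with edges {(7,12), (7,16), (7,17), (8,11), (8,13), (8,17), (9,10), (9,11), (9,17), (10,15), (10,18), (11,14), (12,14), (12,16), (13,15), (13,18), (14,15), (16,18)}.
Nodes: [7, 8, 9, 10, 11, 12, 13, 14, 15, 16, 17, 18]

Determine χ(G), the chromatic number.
Clique number ω(G) = 3 (lower bound: χ ≥ ω).
The clique on [7, 12, 16] has size 3, forcing χ ≥ 3, and the coloring below uses 3 colors, so χ(G) = 3.
A valid 3-coloring: color 1: [7, 8, 9, 14, 18]; color 2: [10, 11, 12, 13, 17]; color 3: [15, 16].

χ(G) = 3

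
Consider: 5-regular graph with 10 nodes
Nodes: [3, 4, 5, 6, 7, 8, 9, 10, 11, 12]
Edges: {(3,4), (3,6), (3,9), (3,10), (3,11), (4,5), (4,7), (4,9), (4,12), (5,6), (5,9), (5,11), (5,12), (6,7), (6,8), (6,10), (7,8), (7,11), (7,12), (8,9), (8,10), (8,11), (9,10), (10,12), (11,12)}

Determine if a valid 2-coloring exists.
The clique on vertices [3, 9, 10] has size 3 > 2, so it alone needs 3 colors.

No, G is not 2-colorable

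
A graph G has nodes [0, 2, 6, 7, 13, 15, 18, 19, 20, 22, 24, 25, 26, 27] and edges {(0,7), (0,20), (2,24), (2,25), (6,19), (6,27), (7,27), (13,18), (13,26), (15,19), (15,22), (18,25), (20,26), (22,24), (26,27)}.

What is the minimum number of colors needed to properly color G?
χ(G) = 3

Clique number ω(G) = 2 (lower bound: χ ≥ ω).
Odd cycle [7, 0, 20, 26, 27] needs 3 colors (χ ≥ 3).
The coloring below uses 3 colors, so χ(G) = 3.
A valid 3-coloring: color 1: [0, 13, 19, 22, 25, 27]; color 2: [2, 6, 7, 15, 18, 26]; color 3: [20, 24].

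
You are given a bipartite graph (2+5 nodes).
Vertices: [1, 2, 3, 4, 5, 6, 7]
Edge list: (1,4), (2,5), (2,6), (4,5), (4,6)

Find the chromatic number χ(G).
χ(G) = 2

Clique number ω(G) = 2 (lower bound: χ ≥ ω).
The graph is bipartite (no odd cycle), so 2 colors suffice: χ(G) = 2.
A valid 2-coloring: color 1: [2, 3, 4, 7]; color 2: [1, 5, 6].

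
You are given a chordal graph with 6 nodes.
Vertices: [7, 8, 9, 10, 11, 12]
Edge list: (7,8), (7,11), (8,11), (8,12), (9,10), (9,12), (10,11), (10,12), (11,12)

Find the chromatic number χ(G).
Clique number ω(G) = 3 (lower bound: χ ≥ ω).
The clique on [9, 10, 12] has size 3, forcing χ ≥ 3, and the coloring below uses 3 colors, so χ(G) = 3.
A valid 3-coloring: color 1: [9, 11]; color 2: [7, 12]; color 3: [8, 10].

χ(G) = 3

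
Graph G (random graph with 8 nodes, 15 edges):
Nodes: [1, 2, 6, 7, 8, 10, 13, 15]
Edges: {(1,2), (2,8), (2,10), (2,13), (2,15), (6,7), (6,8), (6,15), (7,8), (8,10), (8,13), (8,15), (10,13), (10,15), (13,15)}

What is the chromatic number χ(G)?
χ(G) = 5

Clique number ω(G) = 5 (lower bound: χ ≥ ω).
The clique on [2, 8, 10, 13, 15] has size 5, forcing χ ≥ 5, and the coloring below uses 5 colors, so χ(G) = 5.
A valid 5-coloring: color 1: [1, 8]; color 2: [2, 6]; color 3: [7, 15]; color 4: [10]; color 5: [13].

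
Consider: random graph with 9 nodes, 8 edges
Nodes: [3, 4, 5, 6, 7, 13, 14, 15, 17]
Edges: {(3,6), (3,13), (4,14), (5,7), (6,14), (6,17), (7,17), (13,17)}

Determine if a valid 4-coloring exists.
Yes, G is 4-colorable

A valid 4-coloring: color 1: [3, 5, 14, 15, 17]; color 2: [4, 6, 7, 13].
(χ(G) = 2 ≤ 4.)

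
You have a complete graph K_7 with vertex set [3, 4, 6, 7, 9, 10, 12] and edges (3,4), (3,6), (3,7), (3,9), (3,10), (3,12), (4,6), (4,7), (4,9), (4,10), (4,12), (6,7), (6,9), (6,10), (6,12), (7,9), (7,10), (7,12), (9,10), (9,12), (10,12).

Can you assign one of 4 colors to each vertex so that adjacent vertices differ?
No, G is not 4-colorable

The clique on vertices [3, 4, 6, 7, 9, 10, 12] has size 7 > 4, so it alone needs 7 colors.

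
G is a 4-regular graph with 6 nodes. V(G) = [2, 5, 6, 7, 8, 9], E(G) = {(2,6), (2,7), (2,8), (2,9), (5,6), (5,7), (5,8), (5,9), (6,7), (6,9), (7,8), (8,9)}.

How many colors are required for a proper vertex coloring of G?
χ(G) = 3

Clique number ω(G) = 3 (lower bound: χ ≥ ω).
The clique on [2, 8, 9] has size 3, forcing χ ≥ 3, and the coloring below uses 3 colors, so χ(G) = 3.
A valid 3-coloring: color 1: [2, 5]; color 2: [6, 8]; color 3: [7, 9].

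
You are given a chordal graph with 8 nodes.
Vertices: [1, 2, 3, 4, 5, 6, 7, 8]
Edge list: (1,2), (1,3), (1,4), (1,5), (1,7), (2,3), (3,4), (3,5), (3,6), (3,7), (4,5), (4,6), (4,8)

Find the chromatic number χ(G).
χ(G) = 4

Clique number ω(G) = 4 (lower bound: χ ≥ ω).
The clique on [1, 3, 4, 5] has size 4, forcing χ ≥ 4, and the coloring below uses 4 colors, so χ(G) = 4.
A valid 4-coloring: color 1: [3, 8]; color 2: [1, 6]; color 3: [2, 4, 7]; color 4: [5].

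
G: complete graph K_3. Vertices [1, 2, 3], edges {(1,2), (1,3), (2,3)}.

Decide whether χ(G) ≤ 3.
A valid 3-coloring: color 1: [3]; color 2: [1]; color 3: [2].
(χ(G) = 3 ≤ 3.)

Yes, G is 3-colorable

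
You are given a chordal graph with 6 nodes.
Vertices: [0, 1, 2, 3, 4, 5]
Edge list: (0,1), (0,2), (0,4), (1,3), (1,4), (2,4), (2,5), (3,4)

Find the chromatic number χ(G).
χ(G) = 3

Clique number ω(G) = 3 (lower bound: χ ≥ ω).
The clique on [0, 1, 4] has size 3, forcing χ ≥ 3, and the coloring below uses 3 colors, so χ(G) = 3.
A valid 3-coloring: color 1: [4, 5]; color 2: [1, 2]; color 3: [0, 3].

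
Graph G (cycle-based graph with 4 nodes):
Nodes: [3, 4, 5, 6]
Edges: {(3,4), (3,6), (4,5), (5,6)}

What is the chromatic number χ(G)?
Clique number ω(G) = 2 (lower bound: χ ≥ ω).
The graph is bipartite (no odd cycle), so 2 colors suffice: χ(G) = 2.
A valid 2-coloring: color 1: [3, 5]; color 2: [4, 6].

χ(G) = 2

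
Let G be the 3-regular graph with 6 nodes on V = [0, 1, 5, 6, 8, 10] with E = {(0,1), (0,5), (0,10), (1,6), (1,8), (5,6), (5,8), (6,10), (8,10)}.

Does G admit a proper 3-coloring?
A valid 3-coloring: color 1: [1, 5, 10]; color 2: [0, 6, 8].
(χ(G) = 2 ≤ 3.)

Yes, G is 3-colorable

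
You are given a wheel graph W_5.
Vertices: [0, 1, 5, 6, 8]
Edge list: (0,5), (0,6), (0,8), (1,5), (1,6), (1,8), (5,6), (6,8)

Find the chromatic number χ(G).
Clique number ω(G) = 3 (lower bound: χ ≥ ω).
The clique on [0, 6, 8] has size 3, forcing χ ≥ 3, and the coloring below uses 3 colors, so χ(G) = 3.
A valid 3-coloring: color 1: [6]; color 2: [0, 1]; color 3: [5, 8].

χ(G) = 3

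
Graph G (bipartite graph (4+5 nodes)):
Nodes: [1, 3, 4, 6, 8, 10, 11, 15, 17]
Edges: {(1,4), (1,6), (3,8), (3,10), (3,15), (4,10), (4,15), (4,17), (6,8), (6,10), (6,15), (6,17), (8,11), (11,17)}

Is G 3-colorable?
A valid 3-coloring: color 1: [3, 4, 6, 11]; color 2: [1, 8, 10, 15, 17].
(χ(G) = 2 ≤ 3.)

Yes, G is 3-colorable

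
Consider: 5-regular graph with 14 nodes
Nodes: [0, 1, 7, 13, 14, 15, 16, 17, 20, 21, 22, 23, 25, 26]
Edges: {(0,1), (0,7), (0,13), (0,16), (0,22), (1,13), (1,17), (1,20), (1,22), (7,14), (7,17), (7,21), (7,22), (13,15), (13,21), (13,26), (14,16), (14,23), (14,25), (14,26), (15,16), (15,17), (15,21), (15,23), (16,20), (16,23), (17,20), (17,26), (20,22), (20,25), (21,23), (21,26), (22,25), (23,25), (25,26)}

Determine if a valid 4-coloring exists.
A valid 4-coloring: color 1: [13, 17, 22, 23]; color 2: [0, 14, 15, 20]; color 3: [1, 16, 21, 25]; color 4: [7, 26].
(χ(G) = 4 ≤ 4.)

Yes, G is 4-colorable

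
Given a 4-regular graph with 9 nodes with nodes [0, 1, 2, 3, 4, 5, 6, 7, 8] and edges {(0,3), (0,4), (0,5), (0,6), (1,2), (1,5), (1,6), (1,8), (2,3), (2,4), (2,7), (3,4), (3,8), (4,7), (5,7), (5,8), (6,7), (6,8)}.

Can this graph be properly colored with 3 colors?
A valid 3-coloring: color 1: [4, 5, 6]; color 2: [0, 2, 8]; color 3: [1, 3, 7].
(χ(G) = 3 ≤ 3.)

Yes, G is 3-colorable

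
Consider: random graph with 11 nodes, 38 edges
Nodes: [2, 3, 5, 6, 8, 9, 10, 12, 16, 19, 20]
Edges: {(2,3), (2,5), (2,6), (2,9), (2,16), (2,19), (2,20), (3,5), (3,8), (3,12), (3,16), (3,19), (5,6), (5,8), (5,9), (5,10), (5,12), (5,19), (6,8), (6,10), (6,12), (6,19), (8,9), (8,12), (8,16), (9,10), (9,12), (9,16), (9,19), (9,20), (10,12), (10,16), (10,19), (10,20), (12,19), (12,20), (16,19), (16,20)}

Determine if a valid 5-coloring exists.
A valid 5-coloring: color 1: [5, 16]; color 2: [8, 19, 20]; color 3: [2, 12]; color 4: [3, 6, 9]; color 5: [10].
(χ(G) = 5 ≤ 5.)

Yes, G is 5-colorable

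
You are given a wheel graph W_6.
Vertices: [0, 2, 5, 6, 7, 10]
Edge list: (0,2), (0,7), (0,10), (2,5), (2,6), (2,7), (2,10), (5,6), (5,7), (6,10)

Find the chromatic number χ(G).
χ(G) = 4

Clique number ω(G) = 3 (lower bound: χ ≥ ω).
Odd cycle [10, 6, 5, 7, 0] needs 3 colors (χ ≥ 3).
Vertex 2 is adjacent to every vertex of [0, 5, 6, 7, 10], which already need 3 colors among themselves, so 2 needs a new color (χ ≥ 4).
The coloring below uses 4 colors, so χ(G) = 4.
A valid 4-coloring: color 1: [2]; color 2: [7, 10]; color 3: [0, 6]; color 4: [5].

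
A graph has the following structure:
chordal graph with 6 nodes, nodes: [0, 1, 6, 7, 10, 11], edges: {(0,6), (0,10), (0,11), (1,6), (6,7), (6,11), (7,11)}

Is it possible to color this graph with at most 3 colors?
Yes, G is 3-colorable

A valid 3-coloring: color 1: [6, 10]; color 2: [1, 11]; color 3: [0, 7].
(χ(G) = 3 ≤ 3.)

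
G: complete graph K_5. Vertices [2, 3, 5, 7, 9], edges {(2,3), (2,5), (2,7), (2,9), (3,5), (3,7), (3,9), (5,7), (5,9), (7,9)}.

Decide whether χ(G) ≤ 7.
A valid 7-coloring: color 1: [3]; color 2: [9]; color 3: [5]; color 4: [7]; color 5: [2].
(χ(G) = 5 ≤ 7.)

Yes, G is 7-colorable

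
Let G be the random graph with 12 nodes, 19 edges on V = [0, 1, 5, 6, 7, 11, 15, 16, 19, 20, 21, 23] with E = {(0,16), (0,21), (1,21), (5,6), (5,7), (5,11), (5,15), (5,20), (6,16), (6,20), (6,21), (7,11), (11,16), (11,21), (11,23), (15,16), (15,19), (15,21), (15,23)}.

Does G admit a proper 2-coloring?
The clique on vertices [5, 7, 11] has size 3 > 2, so it alone needs 3 colors.

No, G is not 2-colorable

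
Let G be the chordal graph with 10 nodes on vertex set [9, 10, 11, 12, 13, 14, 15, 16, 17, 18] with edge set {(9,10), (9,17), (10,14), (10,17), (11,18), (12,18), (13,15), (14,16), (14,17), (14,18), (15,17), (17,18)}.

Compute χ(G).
Clique number ω(G) = 3 (lower bound: χ ≥ ω).
The clique on [9, 10, 17] has size 3, forcing χ ≥ 3, and the coloring below uses 3 colors, so χ(G) = 3.
A valid 3-coloring: color 1: [11, 12, 13, 16, 17]; color 2: [10, 15, 18]; color 3: [9, 14].

χ(G) = 3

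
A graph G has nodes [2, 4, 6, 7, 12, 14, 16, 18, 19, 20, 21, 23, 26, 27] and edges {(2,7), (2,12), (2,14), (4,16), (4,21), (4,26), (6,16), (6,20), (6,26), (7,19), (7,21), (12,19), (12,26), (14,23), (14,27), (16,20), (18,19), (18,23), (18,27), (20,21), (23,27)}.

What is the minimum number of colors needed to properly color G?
χ(G) = 3

Clique number ω(G) = 3 (lower bound: χ ≥ ω).
The clique on [6, 16, 20] has size 3, forcing χ ≥ 3, and the coloring below uses 3 colors, so χ(G) = 3.
A valid 3-coloring: color 1: [2, 19, 20, 26, 27]; color 2: [4, 6, 7, 12, 14, 18]; color 3: [16, 21, 23].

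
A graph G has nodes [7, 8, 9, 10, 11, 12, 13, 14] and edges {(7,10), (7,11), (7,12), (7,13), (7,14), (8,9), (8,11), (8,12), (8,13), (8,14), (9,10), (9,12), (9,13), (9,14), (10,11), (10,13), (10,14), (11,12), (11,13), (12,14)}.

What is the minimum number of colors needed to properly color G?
χ(G) = 4

Clique number ω(G) = 4 (lower bound: χ ≥ ω).
The clique on [8, 9, 12, 14] has size 4, forcing χ ≥ 4, and the coloring below uses 4 colors, so χ(G) = 4.
A valid 4-coloring: color 1: [7, 8]; color 2: [10, 12]; color 3: [13, 14]; color 4: [9, 11].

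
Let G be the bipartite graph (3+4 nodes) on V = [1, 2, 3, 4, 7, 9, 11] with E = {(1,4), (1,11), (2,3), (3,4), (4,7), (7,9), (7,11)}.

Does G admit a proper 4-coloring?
Yes, G is 4-colorable

A valid 4-coloring: color 1: [1, 3, 7]; color 2: [2, 4, 9, 11].
(χ(G) = 2 ≤ 4.)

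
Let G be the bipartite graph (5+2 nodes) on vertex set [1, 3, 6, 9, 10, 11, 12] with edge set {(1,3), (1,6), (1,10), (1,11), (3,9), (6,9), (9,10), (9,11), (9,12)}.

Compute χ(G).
Clique number ω(G) = 2 (lower bound: χ ≥ ω).
The graph is bipartite (no odd cycle), so 2 colors suffice: χ(G) = 2.
A valid 2-coloring: color 1: [1, 9]; color 2: [3, 6, 10, 11, 12].

χ(G) = 2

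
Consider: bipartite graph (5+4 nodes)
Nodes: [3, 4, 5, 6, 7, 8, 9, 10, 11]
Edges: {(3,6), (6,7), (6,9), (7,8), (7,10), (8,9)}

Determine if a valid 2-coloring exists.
A valid 2-coloring: color 1: [3, 4, 5, 7, 9, 11]; color 2: [6, 8, 10].
(χ(G) = 2 ≤ 2.)

Yes, G is 2-colorable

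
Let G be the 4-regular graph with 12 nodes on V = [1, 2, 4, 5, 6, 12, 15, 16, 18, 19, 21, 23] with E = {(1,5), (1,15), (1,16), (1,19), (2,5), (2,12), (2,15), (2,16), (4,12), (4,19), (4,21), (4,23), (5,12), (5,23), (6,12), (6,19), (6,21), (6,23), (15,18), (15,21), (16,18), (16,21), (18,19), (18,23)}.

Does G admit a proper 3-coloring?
A valid 3-coloring: color 1: [1, 12, 21, 23]; color 2: [2, 4, 6, 18]; color 3: [5, 15, 16, 19].
(χ(G) = 3 ≤ 3.)

Yes, G is 3-colorable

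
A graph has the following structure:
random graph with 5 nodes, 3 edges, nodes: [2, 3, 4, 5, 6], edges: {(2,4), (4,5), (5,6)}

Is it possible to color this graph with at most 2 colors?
A valid 2-coloring: color 1: [3, 4, 6]; color 2: [2, 5].
(χ(G) = 2 ≤ 2.)

Yes, G is 2-colorable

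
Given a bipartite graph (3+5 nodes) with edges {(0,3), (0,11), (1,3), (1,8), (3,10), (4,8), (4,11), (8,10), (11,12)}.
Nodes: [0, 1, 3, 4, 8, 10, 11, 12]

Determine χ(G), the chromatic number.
Clique number ω(G) = 2 (lower bound: χ ≥ ω).
The graph is bipartite (no odd cycle), so 2 colors suffice: χ(G) = 2.
A valid 2-coloring: color 1: [3, 8, 11]; color 2: [0, 1, 4, 10, 12].

χ(G) = 2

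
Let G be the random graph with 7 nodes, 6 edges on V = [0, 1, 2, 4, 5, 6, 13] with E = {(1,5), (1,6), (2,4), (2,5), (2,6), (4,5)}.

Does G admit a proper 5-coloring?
A valid 5-coloring: color 1: [0, 5, 6, 13]; color 2: [1, 2]; color 3: [4].
(χ(G) = 3 ≤ 5.)

Yes, G is 5-colorable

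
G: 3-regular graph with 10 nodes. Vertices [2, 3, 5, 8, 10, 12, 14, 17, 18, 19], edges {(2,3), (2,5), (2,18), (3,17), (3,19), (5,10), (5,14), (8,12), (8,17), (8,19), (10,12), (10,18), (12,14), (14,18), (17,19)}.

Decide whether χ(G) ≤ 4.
A valid 4-coloring: color 1: [3, 5, 8, 18]; color 2: [2, 10, 14, 19]; color 3: [12, 17].
(χ(G) = 3 ≤ 4.)

Yes, G is 4-colorable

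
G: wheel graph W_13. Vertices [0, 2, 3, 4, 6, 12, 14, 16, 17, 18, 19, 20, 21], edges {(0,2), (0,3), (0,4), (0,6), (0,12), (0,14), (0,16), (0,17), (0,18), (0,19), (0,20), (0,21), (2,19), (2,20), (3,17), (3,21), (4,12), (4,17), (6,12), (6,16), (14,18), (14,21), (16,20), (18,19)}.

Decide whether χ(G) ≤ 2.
The clique on vertices [0, 2, 19] has size 3 > 2, so it alone needs 3 colors.

No, G is not 2-colorable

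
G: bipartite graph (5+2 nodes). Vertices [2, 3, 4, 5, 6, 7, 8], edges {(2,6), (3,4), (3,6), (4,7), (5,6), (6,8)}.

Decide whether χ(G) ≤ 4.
A valid 4-coloring: color 1: [4, 6]; color 2: [2, 3, 5, 7, 8].
(χ(G) = 2 ≤ 4.)

Yes, G is 4-colorable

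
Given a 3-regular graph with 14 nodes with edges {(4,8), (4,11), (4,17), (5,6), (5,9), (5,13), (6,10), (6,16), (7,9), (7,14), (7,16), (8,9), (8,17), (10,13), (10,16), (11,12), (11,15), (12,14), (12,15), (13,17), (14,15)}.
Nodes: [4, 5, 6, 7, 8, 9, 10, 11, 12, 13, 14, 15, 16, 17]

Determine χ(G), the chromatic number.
Clique number ω(G) = 3 (lower bound: χ ≥ ω).
The clique on [4, 8, 17] has size 3, forcing χ ≥ 3, and the coloring below uses 3 colors, so χ(G) = 3.
A valid 3-coloring: color 1: [9, 11, 14, 16, 17]; color 2: [4, 5, 7, 10, 12]; color 3: [6, 8, 13, 15].

χ(G) = 3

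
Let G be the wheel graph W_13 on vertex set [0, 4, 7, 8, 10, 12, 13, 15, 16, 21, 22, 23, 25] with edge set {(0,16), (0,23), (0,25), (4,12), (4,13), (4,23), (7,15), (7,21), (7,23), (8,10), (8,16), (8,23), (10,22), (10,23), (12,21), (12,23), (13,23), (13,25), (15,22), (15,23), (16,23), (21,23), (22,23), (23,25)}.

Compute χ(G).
Clique number ω(G) = 3 (lower bound: χ ≥ ω).
The clique on [0, 16, 23] has size 3, forcing χ ≥ 3, and the coloring below uses 3 colors, so χ(G) = 3.
A valid 3-coloring: color 1: [23]; color 2: [0, 7, 8, 12, 13, 22]; color 3: [4, 10, 15, 16, 21, 25].

χ(G) = 3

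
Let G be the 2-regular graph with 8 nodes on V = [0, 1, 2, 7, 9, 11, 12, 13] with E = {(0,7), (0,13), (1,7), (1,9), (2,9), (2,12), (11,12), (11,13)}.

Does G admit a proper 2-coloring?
A valid 2-coloring: color 1: [7, 9, 12, 13]; color 2: [0, 1, 2, 11].
(χ(G) = 2 ≤ 2.)

Yes, G is 2-colorable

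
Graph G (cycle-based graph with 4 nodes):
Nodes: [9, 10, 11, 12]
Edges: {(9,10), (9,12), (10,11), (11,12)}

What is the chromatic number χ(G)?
Clique number ω(G) = 2 (lower bound: χ ≥ ω).
The graph is bipartite (no odd cycle), so 2 colors suffice: χ(G) = 2.
A valid 2-coloring: color 1: [9, 11]; color 2: [10, 12].

χ(G) = 2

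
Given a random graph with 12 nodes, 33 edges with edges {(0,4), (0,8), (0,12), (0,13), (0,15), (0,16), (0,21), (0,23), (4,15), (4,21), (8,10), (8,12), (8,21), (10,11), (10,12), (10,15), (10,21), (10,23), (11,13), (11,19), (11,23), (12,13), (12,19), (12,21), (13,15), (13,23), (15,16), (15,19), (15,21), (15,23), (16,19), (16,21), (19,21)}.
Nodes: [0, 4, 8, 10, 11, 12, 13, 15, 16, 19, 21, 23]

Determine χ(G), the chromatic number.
χ(G) = 4

Clique number ω(G) = 4 (lower bound: χ ≥ ω).
The clique on [0, 8, 12, 21] has size 4, forcing χ ≥ 4, and the coloring below uses 4 colors, so χ(G) = 4.
A valid 4-coloring: color 1: [13, 21]; color 2: [8, 11, 15]; color 3: [0, 10, 19]; color 4: [4, 12, 16, 23].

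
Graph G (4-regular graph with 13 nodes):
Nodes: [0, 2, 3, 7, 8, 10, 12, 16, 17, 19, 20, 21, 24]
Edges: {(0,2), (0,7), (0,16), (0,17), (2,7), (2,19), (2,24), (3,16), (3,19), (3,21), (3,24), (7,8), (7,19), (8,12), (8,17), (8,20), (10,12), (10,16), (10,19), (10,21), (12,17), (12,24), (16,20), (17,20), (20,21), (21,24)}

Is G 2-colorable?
The clique on vertices [0, 2, 7] has size 3 > 2, so it alone needs 3 colors.

No, G is not 2-colorable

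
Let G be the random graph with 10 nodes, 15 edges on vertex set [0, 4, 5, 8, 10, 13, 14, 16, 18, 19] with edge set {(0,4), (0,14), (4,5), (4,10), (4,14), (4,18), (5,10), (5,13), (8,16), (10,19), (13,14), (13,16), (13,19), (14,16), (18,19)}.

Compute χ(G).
χ(G) = 3

Clique number ω(G) = 3 (lower bound: χ ≥ ω).
The clique on [0, 4, 14] has size 3, forcing χ ≥ 3, and the coloring below uses 3 colors, so χ(G) = 3.
A valid 3-coloring: color 1: [4, 8, 13]; color 2: [10, 14, 18]; color 3: [0, 5, 16, 19].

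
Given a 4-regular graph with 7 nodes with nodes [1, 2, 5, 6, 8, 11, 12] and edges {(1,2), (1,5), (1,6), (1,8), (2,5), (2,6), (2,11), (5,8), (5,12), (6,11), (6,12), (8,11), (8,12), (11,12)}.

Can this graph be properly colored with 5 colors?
Yes, G is 5-colorable

A valid 5-coloring: color 1: [2, 8]; color 2: [5, 6]; color 3: [1, 12]; color 4: [11].
(χ(G) = 4 ≤ 5.)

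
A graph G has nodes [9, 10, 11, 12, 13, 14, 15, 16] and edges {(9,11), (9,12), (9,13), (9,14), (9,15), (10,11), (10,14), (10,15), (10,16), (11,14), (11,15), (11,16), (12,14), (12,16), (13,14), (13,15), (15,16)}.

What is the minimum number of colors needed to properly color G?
Clique number ω(G) = 4 (lower bound: χ ≥ ω).
The clique on [10, 11, 15, 16] has size 4, forcing χ ≥ 4, and the coloring below uses 4 colors, so χ(G) = 4.
A valid 4-coloring: color 1: [14, 15]; color 2: [11, 12, 13]; color 3: [9, 16]; color 4: [10].

χ(G) = 4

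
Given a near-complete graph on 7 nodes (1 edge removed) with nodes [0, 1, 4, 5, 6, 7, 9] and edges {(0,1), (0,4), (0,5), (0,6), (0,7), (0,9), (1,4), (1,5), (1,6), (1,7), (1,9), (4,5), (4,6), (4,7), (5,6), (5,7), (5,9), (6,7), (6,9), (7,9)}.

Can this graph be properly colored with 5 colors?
The clique on vertices [0, 1, 5, 6, 7, 9] has size 6 > 5, so it alone needs 6 colors.

No, G is not 5-colorable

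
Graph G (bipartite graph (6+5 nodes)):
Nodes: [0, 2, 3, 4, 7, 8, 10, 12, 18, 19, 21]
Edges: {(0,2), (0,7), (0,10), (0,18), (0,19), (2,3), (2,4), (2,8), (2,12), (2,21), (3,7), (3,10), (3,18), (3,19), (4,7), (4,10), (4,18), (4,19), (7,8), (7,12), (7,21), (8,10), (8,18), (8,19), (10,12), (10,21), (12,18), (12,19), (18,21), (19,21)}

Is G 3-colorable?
Yes, G is 3-colorable

A valid 3-coloring: color 1: [2, 7, 10, 18, 19]; color 2: [0, 3, 4, 8, 12, 21].
(χ(G) = 2 ≤ 3.)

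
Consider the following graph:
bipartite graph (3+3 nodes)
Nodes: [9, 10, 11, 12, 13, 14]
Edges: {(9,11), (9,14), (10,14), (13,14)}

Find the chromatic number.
χ(G) = 2

Clique number ω(G) = 2 (lower bound: χ ≥ ω).
The graph is bipartite (no odd cycle), so 2 colors suffice: χ(G) = 2.
A valid 2-coloring: color 1: [11, 12, 14]; color 2: [9, 10, 13].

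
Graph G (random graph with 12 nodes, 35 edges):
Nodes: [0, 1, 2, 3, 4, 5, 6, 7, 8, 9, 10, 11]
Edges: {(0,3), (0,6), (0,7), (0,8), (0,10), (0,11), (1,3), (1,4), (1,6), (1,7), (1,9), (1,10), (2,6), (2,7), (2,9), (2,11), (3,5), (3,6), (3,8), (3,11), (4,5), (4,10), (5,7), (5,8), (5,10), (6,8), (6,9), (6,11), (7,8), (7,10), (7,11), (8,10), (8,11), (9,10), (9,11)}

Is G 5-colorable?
Yes, G is 5-colorable

A valid 5-coloring: color 1: [10, 11]; color 2: [1, 2, 8]; color 3: [4, 6, 7]; color 4: [0, 5, 9]; color 5: [3].
(χ(G) = 5 ≤ 5.)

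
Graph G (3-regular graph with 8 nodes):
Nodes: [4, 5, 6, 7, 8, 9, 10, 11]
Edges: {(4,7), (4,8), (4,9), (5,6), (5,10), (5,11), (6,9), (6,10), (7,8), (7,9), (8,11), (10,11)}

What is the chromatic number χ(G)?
Clique number ω(G) = 3 (lower bound: χ ≥ ω).
The clique on [4, 7, 8] has size 3, forcing χ ≥ 3, and the coloring below uses 3 colors, so χ(G) = 3.
A valid 3-coloring: color 1: [4, 6, 11]; color 2: [8, 9, 10]; color 3: [5, 7].

χ(G) = 3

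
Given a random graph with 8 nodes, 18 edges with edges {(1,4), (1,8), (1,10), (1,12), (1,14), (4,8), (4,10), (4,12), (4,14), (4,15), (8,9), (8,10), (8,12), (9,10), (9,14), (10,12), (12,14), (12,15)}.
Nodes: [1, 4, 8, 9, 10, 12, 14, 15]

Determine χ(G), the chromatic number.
Clique number ω(G) = 5 (lower bound: χ ≥ ω).
The clique on [1, 4, 8, 10, 12] has size 5, forcing χ ≥ 5, and the coloring below uses 5 colors, so χ(G) = 5.
A valid 5-coloring: color 1: [4, 9]; color 2: [12]; color 3: [10, 14, 15]; color 4: [1]; color 5: [8].

χ(G) = 5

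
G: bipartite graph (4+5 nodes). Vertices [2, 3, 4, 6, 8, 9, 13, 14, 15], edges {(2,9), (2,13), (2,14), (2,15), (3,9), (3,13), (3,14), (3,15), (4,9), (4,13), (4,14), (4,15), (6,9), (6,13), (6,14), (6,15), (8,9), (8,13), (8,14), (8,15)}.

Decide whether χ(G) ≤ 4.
Yes, G is 4-colorable

A valid 4-coloring: color 1: [9, 13, 14, 15]; color 2: [2, 3, 4, 6, 8].
(χ(G) = 2 ≤ 4.)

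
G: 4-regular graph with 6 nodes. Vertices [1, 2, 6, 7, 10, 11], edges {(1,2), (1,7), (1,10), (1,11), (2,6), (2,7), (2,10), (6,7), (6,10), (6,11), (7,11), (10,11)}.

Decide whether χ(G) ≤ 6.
Yes, G is 6-colorable

A valid 6-coloring: color 1: [1, 6]; color 2: [2, 11]; color 3: [7, 10].
(χ(G) = 3 ≤ 6.)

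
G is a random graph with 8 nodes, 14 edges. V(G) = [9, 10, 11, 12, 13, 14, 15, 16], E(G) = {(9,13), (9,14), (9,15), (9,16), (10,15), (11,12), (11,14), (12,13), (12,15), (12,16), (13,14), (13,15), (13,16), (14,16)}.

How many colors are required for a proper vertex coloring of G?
Clique number ω(G) = 4 (lower bound: χ ≥ ω).
The clique on [9, 13, 14, 16] has size 4, forcing χ ≥ 4, and the coloring below uses 4 colors, so χ(G) = 4.
A valid 4-coloring: color 1: [10, 11, 13]; color 2: [12, 14]; color 3: [9]; color 4: [15, 16].

χ(G) = 4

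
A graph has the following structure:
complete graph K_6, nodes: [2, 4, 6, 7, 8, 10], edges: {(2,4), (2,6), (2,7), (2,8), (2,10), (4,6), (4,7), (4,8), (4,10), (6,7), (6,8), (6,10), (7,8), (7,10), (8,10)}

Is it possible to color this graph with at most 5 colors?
The clique on vertices [2, 4, 6, 7, 8, 10] has size 6 > 5, so it alone needs 6 colors.

No, G is not 5-colorable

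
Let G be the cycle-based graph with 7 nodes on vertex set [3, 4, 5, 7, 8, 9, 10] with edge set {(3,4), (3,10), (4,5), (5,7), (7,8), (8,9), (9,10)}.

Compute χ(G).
Clique number ω(G) = 2 (lower bound: χ ≥ ω).
Odd cycle [8, 9, 10, 3, 4, 5, 7] needs 3 colors (χ ≥ 3).
The coloring below uses 3 colors, so χ(G) = 3.
A valid 3-coloring: color 1: [5, 8, 10]; color 2: [3, 7, 9]; color 3: [4].

χ(G) = 3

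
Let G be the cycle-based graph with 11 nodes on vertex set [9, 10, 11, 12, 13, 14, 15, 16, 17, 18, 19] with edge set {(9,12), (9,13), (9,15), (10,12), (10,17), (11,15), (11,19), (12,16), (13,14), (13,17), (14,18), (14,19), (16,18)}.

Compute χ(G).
Clique number ω(G) = 2 (lower bound: χ ≥ ω).
Odd cycle [17, 10, 12, 9, 13] needs 3 colors (χ ≥ 3).
The coloring below uses 3 colors, so χ(G) = 3.
A valid 3-coloring: color 1: [9, 11, 14, 16, 17]; color 2: [12, 13, 15, 18, 19]; color 3: [10].

χ(G) = 3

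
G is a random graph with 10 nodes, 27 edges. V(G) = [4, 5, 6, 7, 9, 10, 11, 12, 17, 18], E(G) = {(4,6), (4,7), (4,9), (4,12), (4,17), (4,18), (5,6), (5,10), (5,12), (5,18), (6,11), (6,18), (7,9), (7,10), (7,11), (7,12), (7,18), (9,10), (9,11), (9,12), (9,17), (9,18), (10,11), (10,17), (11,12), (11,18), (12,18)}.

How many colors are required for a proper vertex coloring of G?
Clique number ω(G) = 5 (lower bound: χ ≥ ω).
The clique on [7, 9, 11, 12, 18] has size 5, forcing χ ≥ 5, and the coloring below uses 5 colors, so χ(G) = 5.
A valid 5-coloring: color 1: [10, 18]; color 2: [6, 9]; color 3: [5, 7, 17]; color 4: [4, 11]; color 5: [12].

χ(G) = 5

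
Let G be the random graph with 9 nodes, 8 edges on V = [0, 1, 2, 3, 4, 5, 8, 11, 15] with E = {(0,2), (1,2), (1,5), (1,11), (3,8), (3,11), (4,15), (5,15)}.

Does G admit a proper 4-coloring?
A valid 4-coloring: color 1: [0, 1, 3, 15]; color 2: [2, 4, 5, 8, 11].
(χ(G) = 2 ≤ 4.)

Yes, G is 4-colorable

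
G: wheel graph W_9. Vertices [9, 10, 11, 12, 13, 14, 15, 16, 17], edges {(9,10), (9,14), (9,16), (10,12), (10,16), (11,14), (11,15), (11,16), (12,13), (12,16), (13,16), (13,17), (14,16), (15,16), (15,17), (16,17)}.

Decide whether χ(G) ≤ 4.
Yes, G is 4-colorable

A valid 4-coloring: color 1: [16]; color 2: [10, 13, 14, 15]; color 3: [9, 11, 12, 17].
(χ(G) = 3 ≤ 4.)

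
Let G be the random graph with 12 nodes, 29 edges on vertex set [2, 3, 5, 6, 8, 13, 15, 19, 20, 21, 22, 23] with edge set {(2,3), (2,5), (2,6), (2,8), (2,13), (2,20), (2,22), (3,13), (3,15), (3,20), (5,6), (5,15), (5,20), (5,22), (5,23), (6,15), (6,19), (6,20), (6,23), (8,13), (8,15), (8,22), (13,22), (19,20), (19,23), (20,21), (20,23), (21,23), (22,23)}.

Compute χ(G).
χ(G) = 4

Clique number ω(G) = 4 (lower bound: χ ≥ ω).
The clique on [2, 8, 13, 22] has size 4, forcing χ ≥ 4, and the coloring below uses 4 colors, so χ(G) = 4.
A valid 4-coloring: color 1: [2, 15, 23]; color 2: [20, 22]; color 3: [6, 13, 21]; color 4: [3, 5, 8, 19].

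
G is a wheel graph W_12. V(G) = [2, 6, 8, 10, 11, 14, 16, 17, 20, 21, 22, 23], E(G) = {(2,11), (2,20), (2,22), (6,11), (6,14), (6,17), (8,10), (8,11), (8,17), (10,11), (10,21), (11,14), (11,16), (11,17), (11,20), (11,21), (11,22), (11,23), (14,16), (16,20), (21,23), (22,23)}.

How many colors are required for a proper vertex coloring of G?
Clique number ω(G) = 3 (lower bound: χ ≥ ω).
Odd cycle [20, 16, 14, 6, 17, 8, 10, 21, 23, 22, 2] needs 3 colors (χ ≥ 3).
Vertex 11 is adjacent to every vertex of [2, 6, 8, 10, 14, 16, 17, 20, 21, 22, 23], which already need 3 colors among themselves, so 11 needs a new color (χ ≥ 4).
The coloring below uses 4 colors, so χ(G) = 4.
A valid 4-coloring: color 1: [11]; color 2: [10, 14, 17, 20, 22]; color 3: [2, 6, 8, 16, 21]; color 4: [23].

χ(G) = 4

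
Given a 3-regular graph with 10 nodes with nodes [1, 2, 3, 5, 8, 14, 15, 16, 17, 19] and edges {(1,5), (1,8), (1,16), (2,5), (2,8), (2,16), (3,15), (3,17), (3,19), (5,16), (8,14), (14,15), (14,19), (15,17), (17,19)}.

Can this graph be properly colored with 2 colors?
The clique on vertices [1, 5, 16] has size 3 > 2, so it alone needs 3 colors.

No, G is not 2-colorable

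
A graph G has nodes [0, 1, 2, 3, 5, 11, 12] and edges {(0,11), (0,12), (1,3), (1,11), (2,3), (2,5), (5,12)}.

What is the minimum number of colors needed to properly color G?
Clique number ω(G) = 2 (lower bound: χ ≥ ω).
Odd cycle [5, 12, 0, 11, 1, 3, 2] needs 3 colors (χ ≥ 3).
The coloring below uses 3 colors, so χ(G) = 3.
A valid 3-coloring: color 1: [0, 3, 5]; color 2: [2, 11, 12]; color 3: [1].

χ(G) = 3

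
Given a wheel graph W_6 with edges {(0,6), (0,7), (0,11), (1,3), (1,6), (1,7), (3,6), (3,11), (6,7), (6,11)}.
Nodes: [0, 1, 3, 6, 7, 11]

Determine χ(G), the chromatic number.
Clique number ω(G) = 3 (lower bound: χ ≥ ω).
Odd cycle [11, 3, 1, 7, 0] needs 3 colors (χ ≥ 3).
Vertex 6 is adjacent to every vertex of [0, 1, 3, 7, 11], which already need 3 colors among themselves, so 6 needs a new color (χ ≥ 4).
The coloring below uses 4 colors, so χ(G) = 4.
A valid 4-coloring: color 1: [6]; color 2: [7, 11]; color 3: [0, 3]; color 4: [1].

χ(G) = 4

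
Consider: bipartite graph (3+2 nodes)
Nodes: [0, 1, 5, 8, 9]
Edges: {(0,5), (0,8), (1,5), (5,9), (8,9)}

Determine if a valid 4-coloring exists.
A valid 4-coloring: color 1: [5, 8]; color 2: [0, 1, 9].
(χ(G) = 2 ≤ 4.)

Yes, G is 4-colorable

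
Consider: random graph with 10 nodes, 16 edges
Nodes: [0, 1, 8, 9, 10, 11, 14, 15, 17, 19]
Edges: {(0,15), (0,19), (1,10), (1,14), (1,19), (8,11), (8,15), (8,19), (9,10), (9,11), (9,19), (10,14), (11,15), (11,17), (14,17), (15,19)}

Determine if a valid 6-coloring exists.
Yes, G is 6-colorable

A valid 6-coloring: color 1: [11, 14, 19]; color 2: [1, 9, 15, 17]; color 3: [0, 8, 10].
(χ(G) = 3 ≤ 6.)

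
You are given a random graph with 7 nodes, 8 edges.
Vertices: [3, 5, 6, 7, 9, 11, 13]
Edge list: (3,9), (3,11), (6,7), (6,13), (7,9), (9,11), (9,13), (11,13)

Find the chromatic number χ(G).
Clique number ω(G) = 3 (lower bound: χ ≥ ω).
The clique on [3, 9, 11] has size 3, forcing χ ≥ 3, and the coloring below uses 3 colors, so χ(G) = 3.
A valid 3-coloring: color 1: [5, 6, 9]; color 2: [3, 7, 13]; color 3: [11].

χ(G) = 3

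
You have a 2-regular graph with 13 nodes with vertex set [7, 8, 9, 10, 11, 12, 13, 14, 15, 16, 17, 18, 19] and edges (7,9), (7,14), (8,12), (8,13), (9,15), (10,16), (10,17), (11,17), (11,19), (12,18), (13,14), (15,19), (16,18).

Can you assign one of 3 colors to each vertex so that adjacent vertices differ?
Yes, G is 3-colorable

A valid 3-coloring: color 1: [9, 12, 14, 16, 17, 19]; color 2: [7, 8, 10, 11, 15, 18]; color 3: [13].
(χ(G) = 3 ≤ 3.)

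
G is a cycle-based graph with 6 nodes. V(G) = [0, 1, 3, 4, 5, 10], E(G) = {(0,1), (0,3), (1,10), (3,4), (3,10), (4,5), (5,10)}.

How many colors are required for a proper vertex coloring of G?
Clique number ω(G) = 2 (lower bound: χ ≥ ω).
The graph is bipartite (no odd cycle), so 2 colors suffice: χ(G) = 2.
A valid 2-coloring: color 1: [1, 3, 5]; color 2: [0, 4, 10].

χ(G) = 2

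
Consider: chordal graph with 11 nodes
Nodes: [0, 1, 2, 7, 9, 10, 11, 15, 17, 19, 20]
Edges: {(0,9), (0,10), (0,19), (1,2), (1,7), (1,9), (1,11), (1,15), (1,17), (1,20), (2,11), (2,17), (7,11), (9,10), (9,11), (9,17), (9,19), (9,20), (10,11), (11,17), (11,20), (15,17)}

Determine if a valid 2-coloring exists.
The clique on vertices [1, 9, 11, 17] has size 4 > 2, so it alone needs 4 colors.

No, G is not 2-colorable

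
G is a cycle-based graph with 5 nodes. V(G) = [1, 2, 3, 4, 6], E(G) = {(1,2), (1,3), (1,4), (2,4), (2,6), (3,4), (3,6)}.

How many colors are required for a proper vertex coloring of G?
χ(G) = 3

Clique number ω(G) = 3 (lower bound: χ ≥ ω).
The clique on [1, 2, 4] has size 3, forcing χ ≥ 3, and the coloring below uses 3 colors, so χ(G) = 3.
A valid 3-coloring: color 1: [2, 3]; color 2: [1, 6]; color 3: [4].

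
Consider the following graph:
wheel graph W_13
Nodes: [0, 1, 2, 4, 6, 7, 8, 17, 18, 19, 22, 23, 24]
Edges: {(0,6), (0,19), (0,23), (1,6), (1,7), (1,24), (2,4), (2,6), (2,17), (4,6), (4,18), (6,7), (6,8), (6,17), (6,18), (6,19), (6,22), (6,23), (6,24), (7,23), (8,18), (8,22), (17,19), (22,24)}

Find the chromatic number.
Clique number ω(G) = 3 (lower bound: χ ≥ ω).
The clique on [0, 6, 19] has size 3, forcing χ ≥ 3, and the coloring below uses 3 colors, so χ(G) = 3.
A valid 3-coloring: color 1: [6]; color 2: [1, 2, 18, 19, 22, 23]; color 3: [0, 4, 7, 8, 17, 24].

χ(G) = 3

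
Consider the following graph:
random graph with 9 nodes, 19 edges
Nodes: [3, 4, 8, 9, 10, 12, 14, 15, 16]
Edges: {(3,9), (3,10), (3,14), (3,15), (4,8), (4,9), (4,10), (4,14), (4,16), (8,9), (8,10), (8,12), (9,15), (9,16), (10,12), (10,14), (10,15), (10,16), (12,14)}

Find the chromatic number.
Clique number ω(G) = 3 (lower bound: χ ≥ ω).
The clique on [3, 9, 15] has size 3, forcing χ ≥ 3, and the coloring below uses 3 colors, so χ(G) = 3.
A valid 3-coloring: color 1: [9, 10]; color 2: [3, 4, 12]; color 3: [8, 14, 15, 16].

χ(G) = 3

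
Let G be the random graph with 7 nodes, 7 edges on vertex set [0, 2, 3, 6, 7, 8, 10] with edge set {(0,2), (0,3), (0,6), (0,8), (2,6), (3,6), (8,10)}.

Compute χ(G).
χ(G) = 3

Clique number ω(G) = 3 (lower bound: χ ≥ ω).
The clique on [0, 2, 6] has size 3, forcing χ ≥ 3, and the coloring below uses 3 colors, so χ(G) = 3.
A valid 3-coloring: color 1: [0, 7, 10]; color 2: [6, 8]; color 3: [2, 3].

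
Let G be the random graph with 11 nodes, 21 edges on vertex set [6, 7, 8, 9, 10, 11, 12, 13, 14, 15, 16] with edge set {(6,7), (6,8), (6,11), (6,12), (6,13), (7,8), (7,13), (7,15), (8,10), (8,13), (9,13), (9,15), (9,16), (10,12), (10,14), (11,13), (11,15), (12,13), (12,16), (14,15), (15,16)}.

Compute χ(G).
Clique number ω(G) = 4 (lower bound: χ ≥ ω).
The clique on [6, 7, 8, 13] has size 4, forcing χ ≥ 4, and the coloring below uses 4 colors, so χ(G) = 4.
A valid 4-coloring: color 1: [10, 13, 15]; color 2: [6, 14, 16]; color 3: [8, 9, 11, 12]; color 4: [7].

χ(G) = 4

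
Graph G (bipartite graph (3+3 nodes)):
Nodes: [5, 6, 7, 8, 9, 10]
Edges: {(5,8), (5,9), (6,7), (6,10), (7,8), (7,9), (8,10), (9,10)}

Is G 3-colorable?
A valid 3-coloring: color 1: [5, 7, 10]; color 2: [6, 8, 9].
(χ(G) = 2 ≤ 3.)

Yes, G is 3-colorable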